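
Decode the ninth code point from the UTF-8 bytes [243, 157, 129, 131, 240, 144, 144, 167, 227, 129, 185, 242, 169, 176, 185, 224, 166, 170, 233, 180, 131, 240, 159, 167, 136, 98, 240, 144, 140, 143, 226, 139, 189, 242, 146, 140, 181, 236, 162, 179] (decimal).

U+1030F

Offset 0: leading byte 0xF3 = 11110011 → 4-byte char #1 = F3 9D 81 83.
Offset 4: leading byte 0xF0 = 11110000 → 4-byte char #2 = F0 90 90 A7.
Offset 8: leading byte 0xE3 = 11100011 → 3-byte char #3 = E3 81 B9.
Offset 11: leading byte 0xF2 = 11110010 → 4-byte char #4 = F2 A9 B0 B9.
Offset 15: leading byte 0xE0 = 11100000 → 3-byte char #5 = E0 A6 AA.
Offset 18: leading byte 0xE9 = 11101001 → 3-byte char #6 = E9 B4 83.
Offset 21: leading byte 0xF0 = 11110000 → 4-byte char #7 = F0 9F A7 88.
Offset 25: leading byte 0x62 = 01100010 → 1-byte char #8 = 62.
Offset 26: leading byte 0xF0 = 11110000 → 4-byte char #9 = F0 90 8C 8F.
Leading byte 0xF0 = 11110000 matches 11110xxx → 4-byte sequence.
Byte 1: 0xF0 = 11110000, payload 000 (3 bits).
Byte 2: 0x90 = 10010000 (10xxxxxx ✓), payload 010000.
Byte 3: 0x8C = 10001100 (10xxxxxx ✓), payload 001100.
Byte 4: 0x8F = 10001111 (10xxxxxx ✓), payload 001111.
Concatenate: 000010000001100001111 = 0x1030F (21 bits → U+1030F).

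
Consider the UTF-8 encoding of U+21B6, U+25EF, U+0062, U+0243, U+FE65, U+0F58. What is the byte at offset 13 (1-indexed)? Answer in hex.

1-indexed offset 13 is 0-indexed offset 12.
U+21B6 → 3-byte form E2 86 B6 at offsets 0–2.
U+25EF → 3-byte form E2 97 AF at offsets 3–5.
U+0062 → 1-byte form 62 at offsets 6–6.
U+0243 → 2-byte form C9 83 at offsets 7–8.
U+FE65 → 3-byte form EF B9 A5 at offsets 9–11.
U+0F58 → 3-byte form E0 BD 98 at offsets 12–14.
Offset 12 falls in char 6's range; it's byte 1 of E0 BD 98 = 0xE0.

0xE0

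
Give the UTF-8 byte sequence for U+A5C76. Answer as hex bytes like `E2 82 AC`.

U+A5C76 = 0xA5C76 = 679030 decimal. In range U+10000–U+10FFFF → 4-byte form: 11110xxx 10xxxxxx 10xxxxxx 10xxxxxx.
Binary (21 bits): 010100101110001110110.
Split 3+6+6+6: 010 | 100101 | 110001 | 110110.
Byte 1: 11110010 = 0xF2.
Byte 2: 10100101 = 0xA5.
Byte 3: 10110001 = 0xB1.
Byte 4: 10110110 = 0xB6.

F2 A5 B1 B6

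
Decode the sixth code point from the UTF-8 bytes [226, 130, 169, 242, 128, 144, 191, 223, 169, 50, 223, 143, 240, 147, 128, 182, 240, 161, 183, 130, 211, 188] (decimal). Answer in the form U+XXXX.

U+13036

Offset 0: leading byte 0xE2 = 11100010 → 3-byte char #1 = E2 82 A9.
Offset 3: leading byte 0xF2 = 11110010 → 4-byte char #2 = F2 80 90 BF.
Offset 7: leading byte 0xDF = 11011111 → 2-byte char #3 = DF A9.
Offset 9: leading byte 0x32 = 00110010 → 1-byte char #4 = 32.
Offset 10: leading byte 0xDF = 11011111 → 2-byte char #5 = DF 8F.
Offset 12: leading byte 0xF0 = 11110000 → 4-byte char #6 = F0 93 80 B6.
Leading byte 0xF0 = 11110000 matches 11110xxx → 4-byte sequence.
Byte 1: 0xF0 = 11110000, payload 000 (3 bits).
Byte 2: 0x93 = 10010011 (10xxxxxx ✓), payload 010011.
Byte 3: 0x80 = 10000000 (10xxxxxx ✓), payload 000000.
Byte 4: 0xB6 = 10110110 (10xxxxxx ✓), payload 110110.
Concatenate: 000010011000000110110 = 0x13036 (21 bits → U+13036).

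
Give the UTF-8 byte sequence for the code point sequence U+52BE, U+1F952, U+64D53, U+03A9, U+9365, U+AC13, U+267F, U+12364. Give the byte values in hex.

U+52BE: 3-byte form → E5 8A BE.
U+1F952: 4-byte form → F0 9F A5 92.
U+64D53: 4-byte form → F1 A4 B5 93.
U+03A9: 2-byte form → CE A9.
U+9365: 3-byte form → E9 8D A5.
U+AC13: 3-byte form → EA B0 93.
U+267F: 3-byte form → E2 99 BF.
U+12364: 4-byte form → F0 92 8D A4.
Concatenated (26 bytes): E5 8A BE F0 9F A5 92 F1 A4 B5 93 CE A9 E9 8D A5 EA B0 93 E2 99 BF F0 92 8D A4.

E5 8A BE F0 9F A5 92 F1 A4 B5 93 CE A9 E9 8D A5 EA B0 93 E2 99 BF F0 92 8D A4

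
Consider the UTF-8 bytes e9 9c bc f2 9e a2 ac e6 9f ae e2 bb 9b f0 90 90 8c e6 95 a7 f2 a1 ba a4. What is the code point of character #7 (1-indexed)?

U+A1EA4

Offset 0: leading byte 0xE9 = 11101001 → 3-byte char #1 = E9 9C BC.
Offset 3: leading byte 0xF2 = 11110010 → 4-byte char #2 = F2 9E A2 AC.
Offset 7: leading byte 0xE6 = 11100110 → 3-byte char #3 = E6 9F AE.
Offset 10: leading byte 0xE2 = 11100010 → 3-byte char #4 = E2 BB 9B.
Offset 13: leading byte 0xF0 = 11110000 → 4-byte char #5 = F0 90 90 8C.
Offset 17: leading byte 0xE6 = 11100110 → 3-byte char #6 = E6 95 A7.
Offset 20: leading byte 0xF2 = 11110010 → 4-byte char #7 = F2 A1 BA A4.
Leading byte 0xF2 = 11110010 matches 11110xxx → 4-byte sequence.
Byte 1: 0xF2 = 11110010, payload 010 (3 bits).
Byte 2: 0xA1 = 10100001 (10xxxxxx ✓), payload 100001.
Byte 3: 0xBA = 10111010 (10xxxxxx ✓), payload 111010.
Byte 4: 0xA4 = 10100100 (10xxxxxx ✓), payload 100100.
Concatenate: 010100001111010100100 = 0xA1EA4 (21 bits → U+A1EA4).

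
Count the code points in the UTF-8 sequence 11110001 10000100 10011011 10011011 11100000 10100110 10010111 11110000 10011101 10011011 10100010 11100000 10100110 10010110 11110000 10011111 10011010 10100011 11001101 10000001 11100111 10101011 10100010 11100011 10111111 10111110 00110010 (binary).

Byte at offset 0: 0xF1 = 11110001 → 4-byte char (#1). Advance 4.
Byte at offset 4: 0xE0 = 11100000 → 3-byte char (#2). Advance 3.
Byte at offset 7: 0xF0 = 11110000 → 4-byte char (#3). Advance 4.
Byte at offset 11: 0xE0 = 11100000 → 3-byte char (#4). Advance 3.
Byte at offset 14: 0xF0 = 11110000 → 4-byte char (#5). Advance 4.
Byte at offset 18: 0xCD = 11001101 → 2-byte char (#6). Advance 2.
Byte at offset 20: 0xE7 = 11100111 → 3-byte char (#7). Advance 3.
Byte at offset 23: 0xE3 = 11100011 → 3-byte char (#8). Advance 3.
Byte at offset 26: 0x32 = 00110010 → 1-byte char (#9). Advance 1.
Reached end at offset 27 after 9 code points.

9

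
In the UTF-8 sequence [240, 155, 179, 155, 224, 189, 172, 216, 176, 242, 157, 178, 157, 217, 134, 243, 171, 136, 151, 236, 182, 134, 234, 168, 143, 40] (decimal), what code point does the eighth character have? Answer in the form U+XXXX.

U+AA0F

Offset 0: leading byte 0xF0 = 11110000 → 4-byte char #1 = F0 9B B3 9B.
Offset 4: leading byte 0xE0 = 11100000 → 3-byte char #2 = E0 BD AC.
Offset 7: leading byte 0xD8 = 11011000 → 2-byte char #3 = D8 B0.
Offset 9: leading byte 0xF2 = 11110010 → 4-byte char #4 = F2 9D B2 9D.
Offset 13: leading byte 0xD9 = 11011001 → 2-byte char #5 = D9 86.
Offset 15: leading byte 0xF3 = 11110011 → 4-byte char #6 = F3 AB 88 97.
Offset 19: leading byte 0xEC = 11101100 → 3-byte char #7 = EC B6 86.
Offset 22: leading byte 0xEA = 11101010 → 3-byte char #8 = EA A8 8F.
Leading byte 0xEA = 11101010 matches 1110xxxx → 3-byte sequence.
Byte 1: 0xEA = 11101010, payload 1010 (4 bits).
Byte 2: 0xA8 = 10101000 (10xxxxxx ✓), payload 101000.
Byte 3: 0x8F = 10001111 (10xxxxxx ✓), payload 001111.
Concatenate: 1010101000001111 = 0xAA0F (16 bits → U+AA0F).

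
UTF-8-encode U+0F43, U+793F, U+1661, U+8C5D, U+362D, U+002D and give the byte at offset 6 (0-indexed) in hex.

U+0F43 → 3-byte form E0 BD 83 at offsets 0–2.
U+793F → 3-byte form E7 A4 BF at offsets 3–5.
U+1661 → 3-byte form E1 99 A1 at offsets 6–8.
Offset 6 falls in char 3's range; it's byte 1 of E1 99 A1 = 0xE1.

0xE1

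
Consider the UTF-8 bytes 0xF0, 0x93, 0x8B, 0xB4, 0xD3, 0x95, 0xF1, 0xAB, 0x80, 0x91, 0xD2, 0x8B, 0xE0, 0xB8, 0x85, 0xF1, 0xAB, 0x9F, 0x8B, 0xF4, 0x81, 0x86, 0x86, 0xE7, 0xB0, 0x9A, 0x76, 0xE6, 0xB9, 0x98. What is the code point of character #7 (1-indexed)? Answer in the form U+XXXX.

U+101186

Offset 0: leading byte 0xF0 = 11110000 → 4-byte char #1 = F0 93 8B B4.
Offset 4: leading byte 0xD3 = 11010011 → 2-byte char #2 = D3 95.
Offset 6: leading byte 0xF1 = 11110001 → 4-byte char #3 = F1 AB 80 91.
Offset 10: leading byte 0xD2 = 11010010 → 2-byte char #4 = D2 8B.
Offset 12: leading byte 0xE0 = 11100000 → 3-byte char #5 = E0 B8 85.
Offset 15: leading byte 0xF1 = 11110001 → 4-byte char #6 = F1 AB 9F 8B.
Offset 19: leading byte 0xF4 = 11110100 → 4-byte char #7 = F4 81 86 86.
Leading byte 0xF4 = 11110100 matches 11110xxx → 4-byte sequence.
Byte 1: 0xF4 = 11110100, payload 100 (3 bits).
Byte 2: 0x81 = 10000001 (10xxxxxx ✓), payload 000001.
Byte 3: 0x86 = 10000110 (10xxxxxx ✓), payload 000110.
Byte 4: 0x86 = 10000110 (10xxxxxx ✓), payload 000110.
Concatenate: 100000001000110000110 = 0x101186 (21 bits → U+101186).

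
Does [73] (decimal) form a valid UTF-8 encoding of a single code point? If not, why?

valid

Leading byte 0x49 = 01001001 → 1-byte form.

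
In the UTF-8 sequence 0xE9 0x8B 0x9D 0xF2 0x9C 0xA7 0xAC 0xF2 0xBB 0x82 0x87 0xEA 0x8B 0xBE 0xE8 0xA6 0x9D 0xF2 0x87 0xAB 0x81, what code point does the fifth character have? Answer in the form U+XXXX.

U+899D

Offset 0: leading byte 0xE9 = 11101001 → 3-byte char #1 = E9 8B 9D.
Offset 3: leading byte 0xF2 = 11110010 → 4-byte char #2 = F2 9C A7 AC.
Offset 7: leading byte 0xF2 = 11110010 → 4-byte char #3 = F2 BB 82 87.
Offset 11: leading byte 0xEA = 11101010 → 3-byte char #4 = EA 8B BE.
Offset 14: leading byte 0xE8 = 11101000 → 3-byte char #5 = E8 A6 9D.
Leading byte 0xE8 = 11101000 matches 1110xxxx → 3-byte sequence.
Byte 1: 0xE8 = 11101000, payload 1000 (4 bits).
Byte 2: 0xA6 = 10100110 (10xxxxxx ✓), payload 100110.
Byte 3: 0x9D = 10011101 (10xxxxxx ✓), payload 011101.
Concatenate: 1000100110011101 = 0x899D (16 bits → U+899D).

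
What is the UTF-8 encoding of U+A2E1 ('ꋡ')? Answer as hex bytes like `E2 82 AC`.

EA 8B A1

U+A2E1 = 0xA2E1 = 41697 decimal. In range U+0800–U+FFFF → 3-byte form: 1110xxxx 10xxxxxx 10xxxxxx.
Binary (16 bits): 1010001011100001.
Split 4+6+6: 1010 | 001011 | 100001.
Byte 1: 11101010 = 0xEA.
Byte 2: 10001011 = 0x8B.
Byte 3: 10100001 = 0xA1.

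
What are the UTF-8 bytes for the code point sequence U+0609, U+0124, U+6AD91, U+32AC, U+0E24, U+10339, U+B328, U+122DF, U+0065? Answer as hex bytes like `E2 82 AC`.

D8 89 C4 A4 F1 AA B6 91 E3 8A AC E0 B8 A4 F0 90 8C B9 EB 8C A8 F0 92 8B 9F 65

U+0609: 2-byte form → D8 89.
U+0124: 2-byte form → C4 A4.
U+6AD91: 4-byte form → F1 AA B6 91.
U+32AC: 3-byte form → E3 8A AC.
U+0E24: 3-byte form → E0 B8 A4.
U+10339: 4-byte form → F0 90 8C B9.
U+B328: 3-byte form → EB 8C A8.
U+122DF: 4-byte form → F0 92 8B 9F.
U+0065: 1-byte form → 65.
Concatenated (26 bytes): D8 89 C4 A4 F1 AA B6 91 E3 8A AC E0 B8 A4 F0 90 8C B9 EB 8C A8 F0 92 8B 9F 65.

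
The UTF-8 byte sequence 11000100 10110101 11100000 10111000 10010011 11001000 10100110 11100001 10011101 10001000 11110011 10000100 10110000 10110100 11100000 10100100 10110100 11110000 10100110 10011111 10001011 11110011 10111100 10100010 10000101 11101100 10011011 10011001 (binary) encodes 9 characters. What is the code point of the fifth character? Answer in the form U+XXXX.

U+C4C34

Offset 0: leading byte 0xC4 = 11000100 → 2-byte char #1 = C4 B5.
Offset 2: leading byte 0xE0 = 11100000 → 3-byte char #2 = E0 B8 93.
Offset 5: leading byte 0xC8 = 11001000 → 2-byte char #3 = C8 A6.
Offset 7: leading byte 0xE1 = 11100001 → 3-byte char #4 = E1 9D 88.
Offset 10: leading byte 0xF3 = 11110011 → 4-byte char #5 = F3 84 B0 B4.
Leading byte 0xF3 = 11110011 matches 11110xxx → 4-byte sequence.
Byte 1: 0xF3 = 11110011, payload 011 (3 bits).
Byte 2: 0x84 = 10000100 (10xxxxxx ✓), payload 000100.
Byte 3: 0xB0 = 10110000 (10xxxxxx ✓), payload 110000.
Byte 4: 0xB4 = 10110100 (10xxxxxx ✓), payload 110100.
Concatenate: 011000100110000110100 = 0xC4C34 (21 bits → U+C4C34).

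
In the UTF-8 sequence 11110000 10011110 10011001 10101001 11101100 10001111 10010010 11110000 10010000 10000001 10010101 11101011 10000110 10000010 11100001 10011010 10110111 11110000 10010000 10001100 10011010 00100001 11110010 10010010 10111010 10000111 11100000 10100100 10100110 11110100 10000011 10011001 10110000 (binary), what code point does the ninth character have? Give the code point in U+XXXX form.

U+0926

Offset 0: leading byte 0xF0 = 11110000 → 4-byte char #1 = F0 9E 99 A9.
Offset 4: leading byte 0xEC = 11101100 → 3-byte char #2 = EC 8F 92.
Offset 7: leading byte 0xF0 = 11110000 → 4-byte char #3 = F0 90 81 95.
Offset 11: leading byte 0xEB = 11101011 → 3-byte char #4 = EB 86 82.
Offset 14: leading byte 0xE1 = 11100001 → 3-byte char #5 = E1 9A B7.
Offset 17: leading byte 0xF0 = 11110000 → 4-byte char #6 = F0 90 8C 9A.
Offset 21: leading byte 0x21 = 00100001 → 1-byte char #7 = 21.
Offset 22: leading byte 0xF2 = 11110010 → 4-byte char #8 = F2 92 BA 87.
Offset 26: leading byte 0xE0 = 11100000 → 3-byte char #9 = E0 A4 A6.
Leading byte 0xE0 = 11100000 matches 1110xxxx → 3-byte sequence.
Byte 1: 0xE0 = 11100000, payload 0000 (4 bits).
Byte 2: 0xA4 = 10100100 (10xxxxxx ✓), payload 100100.
Byte 3: 0xA6 = 10100110 (10xxxxxx ✓), payload 100110.
Concatenate: 0000100100100110 = 0x926 (16 bits → U+0926).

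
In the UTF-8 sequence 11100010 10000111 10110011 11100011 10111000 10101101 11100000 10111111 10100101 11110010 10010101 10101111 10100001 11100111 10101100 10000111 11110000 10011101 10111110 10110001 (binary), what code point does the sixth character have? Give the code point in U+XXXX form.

Offset 0: leading byte 0xE2 = 11100010 → 3-byte char #1 = E2 87 B3.
Offset 3: leading byte 0xE3 = 11100011 → 3-byte char #2 = E3 B8 AD.
Offset 6: leading byte 0xE0 = 11100000 → 3-byte char #3 = E0 BF A5.
Offset 9: leading byte 0xF2 = 11110010 → 4-byte char #4 = F2 95 AF A1.
Offset 13: leading byte 0xE7 = 11100111 → 3-byte char #5 = E7 AC 87.
Offset 16: leading byte 0xF0 = 11110000 → 4-byte char #6 = F0 9D BE B1.
Leading byte 0xF0 = 11110000 matches 11110xxx → 4-byte sequence.
Byte 1: 0xF0 = 11110000, payload 000 (3 bits).
Byte 2: 0x9D = 10011101 (10xxxxxx ✓), payload 011101.
Byte 3: 0xBE = 10111110 (10xxxxxx ✓), payload 111110.
Byte 4: 0xB1 = 10110001 (10xxxxxx ✓), payload 110001.
Concatenate: 000011101111110110001 = 0x1DFB1 (21 bits → U+1DFB1).

U+1DFB1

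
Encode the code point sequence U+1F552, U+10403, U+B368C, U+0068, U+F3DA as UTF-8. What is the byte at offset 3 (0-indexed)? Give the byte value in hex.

0x92

U+1F552 → 4-byte form F0 9F 95 92 at offsets 0–3.
Offset 3 falls in char 1's range; it's byte 4 of F0 9F 95 92 = 0x92.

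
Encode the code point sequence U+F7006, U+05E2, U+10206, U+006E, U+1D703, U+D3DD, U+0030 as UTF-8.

F3 B7 80 86 D7 A2 F0 90 88 86 6E F0 9D 9C 83 ED 8F 9D 30

U+F7006: 4-byte form → F3 B7 80 86.
U+05E2: 2-byte form → D7 A2.
U+10206: 4-byte form → F0 90 88 86.
U+006E: 1-byte form → 6E.
U+1D703: 4-byte form → F0 9D 9C 83.
U+D3DD: 3-byte form → ED 8F 9D.
U+0030: 1-byte form → 30.
Concatenated (19 bytes): F3 B7 80 86 D7 A2 F0 90 88 86 6E F0 9D 9C 83 ED 8F 9D 30.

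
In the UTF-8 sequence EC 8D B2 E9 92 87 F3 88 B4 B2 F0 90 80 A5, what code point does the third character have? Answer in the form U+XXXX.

U+C8D32

Offset 0: leading byte 0xEC = 11101100 → 3-byte char #1 = EC 8D B2.
Offset 3: leading byte 0xE9 = 11101001 → 3-byte char #2 = E9 92 87.
Offset 6: leading byte 0xF3 = 11110011 → 4-byte char #3 = F3 88 B4 B2.
Leading byte 0xF3 = 11110011 matches 11110xxx → 4-byte sequence.
Byte 1: 0xF3 = 11110011, payload 011 (3 bits).
Byte 2: 0x88 = 10001000 (10xxxxxx ✓), payload 001000.
Byte 3: 0xB4 = 10110100 (10xxxxxx ✓), payload 110100.
Byte 4: 0xB2 = 10110010 (10xxxxxx ✓), payload 110010.
Concatenate: 011001000110100110010 = 0xC8D32 (21 bits → U+C8D32).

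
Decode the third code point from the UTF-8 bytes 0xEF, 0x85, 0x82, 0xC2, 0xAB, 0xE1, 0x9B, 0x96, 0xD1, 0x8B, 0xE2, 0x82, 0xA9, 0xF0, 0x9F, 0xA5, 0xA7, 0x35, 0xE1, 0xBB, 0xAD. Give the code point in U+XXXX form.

Offset 0: leading byte 0xEF = 11101111 → 3-byte char #1 = EF 85 82.
Offset 3: leading byte 0xC2 = 11000010 → 2-byte char #2 = C2 AB.
Offset 5: leading byte 0xE1 = 11100001 → 3-byte char #3 = E1 9B 96.
Leading byte 0xE1 = 11100001 matches 1110xxxx → 3-byte sequence.
Byte 1: 0xE1 = 11100001, payload 0001 (4 bits).
Byte 2: 0x9B = 10011011 (10xxxxxx ✓), payload 011011.
Byte 3: 0x96 = 10010110 (10xxxxxx ✓), payload 010110.
Concatenate: 0001011011010110 = 0x16D6 (16 bits → U+16D6).

U+16D6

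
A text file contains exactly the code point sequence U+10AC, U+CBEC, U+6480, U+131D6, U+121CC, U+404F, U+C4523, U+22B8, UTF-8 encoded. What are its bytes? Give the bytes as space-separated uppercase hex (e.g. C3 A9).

U+10AC: 3-byte form → E1 82 AC.
U+CBEC: 3-byte form → EC AF AC.
U+6480: 3-byte form → E6 92 80.
U+131D6: 4-byte form → F0 93 87 96.
U+121CC: 4-byte form → F0 92 87 8C.
U+404F: 3-byte form → E4 81 8F.
U+C4523: 4-byte form → F3 84 94 A3.
U+22B8: 3-byte form → E2 8A B8.
Concatenated (27 bytes): E1 82 AC EC AF AC E6 92 80 F0 93 87 96 F0 92 87 8C E4 81 8F F3 84 94 A3 E2 8A B8.

E1 82 AC EC AF AC E6 92 80 F0 93 87 96 F0 92 87 8C E4 81 8F F3 84 94 A3 E2 8A B8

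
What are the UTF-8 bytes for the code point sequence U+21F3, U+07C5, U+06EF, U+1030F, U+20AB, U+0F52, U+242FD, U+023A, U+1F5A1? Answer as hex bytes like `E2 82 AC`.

E2 87 B3 DF 85 DB AF F0 90 8C 8F E2 82 AB E0 BD 92 F0 A4 8B BD C8 BA F0 9F 96 A1

U+21F3: 3-byte form → E2 87 B3.
U+07C5: 2-byte form → DF 85.
U+06EF: 2-byte form → DB AF.
U+1030F: 4-byte form → F0 90 8C 8F.
U+20AB: 3-byte form → E2 82 AB.
U+0F52: 3-byte form → E0 BD 92.
U+242FD: 4-byte form → F0 A4 8B BD.
U+023A: 2-byte form → C8 BA.
U+1F5A1: 4-byte form → F0 9F 96 A1.
Concatenated (27 bytes): E2 87 B3 DF 85 DB AF F0 90 8C 8F E2 82 AB E0 BD 92 F0 A4 8B BD C8 BA F0 9F 96 A1.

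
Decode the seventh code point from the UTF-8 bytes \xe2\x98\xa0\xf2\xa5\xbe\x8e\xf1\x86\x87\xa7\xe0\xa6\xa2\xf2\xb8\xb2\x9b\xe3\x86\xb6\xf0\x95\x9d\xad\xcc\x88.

U+1576D

Offset 0: leading byte 0xE2 = 11100010 → 3-byte char #1 = E2 98 A0.
Offset 3: leading byte 0xF2 = 11110010 → 4-byte char #2 = F2 A5 BE 8E.
Offset 7: leading byte 0xF1 = 11110001 → 4-byte char #3 = F1 86 87 A7.
Offset 11: leading byte 0xE0 = 11100000 → 3-byte char #4 = E0 A6 A2.
Offset 14: leading byte 0xF2 = 11110010 → 4-byte char #5 = F2 B8 B2 9B.
Offset 18: leading byte 0xE3 = 11100011 → 3-byte char #6 = E3 86 B6.
Offset 21: leading byte 0xF0 = 11110000 → 4-byte char #7 = F0 95 9D AD.
Leading byte 0xF0 = 11110000 matches 11110xxx → 4-byte sequence.
Byte 1: 0xF0 = 11110000, payload 000 (3 bits).
Byte 2: 0x95 = 10010101 (10xxxxxx ✓), payload 010101.
Byte 3: 0x9D = 10011101 (10xxxxxx ✓), payload 011101.
Byte 4: 0xAD = 10101101 (10xxxxxx ✓), payload 101101.
Concatenate: 000010101011101101101 = 0x1576D (21 bits → U+1576D).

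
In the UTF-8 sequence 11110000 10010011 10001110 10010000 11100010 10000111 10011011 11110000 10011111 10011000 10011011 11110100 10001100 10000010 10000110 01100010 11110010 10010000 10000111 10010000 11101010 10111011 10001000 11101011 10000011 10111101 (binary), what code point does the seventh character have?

Offset 0: leading byte 0xF0 = 11110000 → 4-byte char #1 = F0 93 8E 90.
Offset 4: leading byte 0xE2 = 11100010 → 3-byte char #2 = E2 87 9B.
Offset 7: leading byte 0xF0 = 11110000 → 4-byte char #3 = F0 9F 98 9B.
Offset 11: leading byte 0xF4 = 11110100 → 4-byte char #4 = F4 8C 82 86.
Offset 15: leading byte 0x62 = 01100010 → 1-byte char #5 = 62.
Offset 16: leading byte 0xF2 = 11110010 → 4-byte char #6 = F2 90 87 90.
Offset 20: leading byte 0xEA = 11101010 → 3-byte char #7 = EA BB 88.
Leading byte 0xEA = 11101010 matches 1110xxxx → 3-byte sequence.
Byte 1: 0xEA = 11101010, payload 1010 (4 bits).
Byte 2: 0xBB = 10111011 (10xxxxxx ✓), payload 111011.
Byte 3: 0x88 = 10001000 (10xxxxxx ✓), payload 001000.
Concatenate: 1010111011001000 = 0xAEC8 (16 bits → U+AEC8).

U+AEC8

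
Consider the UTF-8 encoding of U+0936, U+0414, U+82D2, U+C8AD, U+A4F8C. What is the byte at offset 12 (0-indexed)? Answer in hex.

U+0936 → 3-byte form E0 A4 B6 at offsets 0–2.
U+0414 → 2-byte form D0 94 at offsets 3–4.
U+82D2 → 3-byte form E8 8B 92 at offsets 5–7.
U+C8AD → 3-byte form EC A2 AD at offsets 8–10.
U+A4F8C → 4-byte form F2 A4 BE 8C at offsets 11–14.
Offset 12 falls in char 5's range; it's byte 2 of F2 A4 BE 8C = 0xA4.

0xA4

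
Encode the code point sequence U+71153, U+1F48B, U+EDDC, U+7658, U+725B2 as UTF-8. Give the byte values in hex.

U+71153: 4-byte form → F1 B1 85 93.
U+1F48B: 4-byte form → F0 9F 92 8B.
U+EDDC: 3-byte form → EE B7 9C.
U+7658: 3-byte form → E7 99 98.
U+725B2: 4-byte form → F1 B2 96 B2.
Concatenated (18 bytes): F1 B1 85 93 F0 9F 92 8B EE B7 9C E7 99 98 F1 B2 96 B2.

F1 B1 85 93 F0 9F 92 8B EE B7 9C E7 99 98 F1 B2 96 B2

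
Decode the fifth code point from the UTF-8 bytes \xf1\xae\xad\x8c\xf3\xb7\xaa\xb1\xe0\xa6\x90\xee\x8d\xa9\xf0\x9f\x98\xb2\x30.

Offset 0: leading byte 0xF1 = 11110001 → 4-byte char #1 = F1 AE AD 8C.
Offset 4: leading byte 0xF3 = 11110011 → 4-byte char #2 = F3 B7 AA B1.
Offset 8: leading byte 0xE0 = 11100000 → 3-byte char #3 = E0 A6 90.
Offset 11: leading byte 0xEE = 11101110 → 3-byte char #4 = EE 8D A9.
Offset 14: leading byte 0xF0 = 11110000 → 4-byte char #5 = F0 9F 98 B2.
Leading byte 0xF0 = 11110000 matches 11110xxx → 4-byte sequence.
Byte 1: 0xF0 = 11110000, payload 000 (3 bits).
Byte 2: 0x9F = 10011111 (10xxxxxx ✓), payload 011111.
Byte 3: 0x98 = 10011000 (10xxxxxx ✓), payload 011000.
Byte 4: 0xB2 = 10110010 (10xxxxxx ✓), payload 110010.
Concatenate: 000011111011000110010 = 0x1F632 (21 bits → U+1F632).

U+1F632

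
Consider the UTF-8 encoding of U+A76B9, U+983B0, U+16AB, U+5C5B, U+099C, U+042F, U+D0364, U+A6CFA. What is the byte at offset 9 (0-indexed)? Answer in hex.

U+A76B9 → 4-byte form F2 A7 9A B9 at offsets 0–3.
U+983B0 → 4-byte form F2 98 8E B0 at offsets 4–7.
U+16AB → 3-byte form E1 9A AB at offsets 8–10.
Offset 9 falls in char 3's range; it's byte 2 of E1 9A AB = 0x9A.

0x9A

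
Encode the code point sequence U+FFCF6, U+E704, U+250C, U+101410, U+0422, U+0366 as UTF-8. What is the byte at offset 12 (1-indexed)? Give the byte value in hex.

0x81

1-indexed offset 12 is 0-indexed offset 11.
U+FFCF6 → 4-byte form F3 BF B3 B6 at offsets 0–3.
U+E704 → 3-byte form EE 9C 84 at offsets 4–6.
U+250C → 3-byte form E2 94 8C at offsets 7–9.
U+101410 → 4-byte form F4 81 90 90 at offsets 10–13.
Offset 11 falls in char 4's range; it's byte 2 of F4 81 90 90 = 0x81.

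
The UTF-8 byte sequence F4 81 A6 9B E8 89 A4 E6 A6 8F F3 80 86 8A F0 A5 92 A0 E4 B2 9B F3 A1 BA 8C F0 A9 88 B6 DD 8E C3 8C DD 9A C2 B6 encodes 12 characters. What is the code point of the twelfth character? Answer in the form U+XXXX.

Offset 0: leading byte 0xF4 = 11110100 → 4-byte char #1 = F4 81 A6 9B.
Offset 4: leading byte 0xE8 = 11101000 → 3-byte char #2 = E8 89 A4.
Offset 7: leading byte 0xE6 = 11100110 → 3-byte char #3 = E6 A6 8F.
Offset 10: leading byte 0xF3 = 11110011 → 4-byte char #4 = F3 80 86 8A.
Offset 14: leading byte 0xF0 = 11110000 → 4-byte char #5 = F0 A5 92 A0.
Offset 18: leading byte 0xE4 = 11100100 → 3-byte char #6 = E4 B2 9B.
Offset 21: leading byte 0xF3 = 11110011 → 4-byte char #7 = F3 A1 BA 8C.
Offset 25: leading byte 0xF0 = 11110000 → 4-byte char #8 = F0 A9 88 B6.
Offset 29: leading byte 0xDD = 11011101 → 2-byte char #9 = DD 8E.
Offset 31: leading byte 0xC3 = 11000011 → 2-byte char #10 = C3 8C.
Offset 33: leading byte 0xDD = 11011101 → 2-byte char #11 = DD 9A.
Offset 35: leading byte 0xC2 = 11000010 → 2-byte char #12 = C2 B6.
Leading byte 0xC2 = 11000010 matches 110xxxxx → 2-byte sequence.
Byte 1: 0xC2 = 11000010, payload 00010 (5 bits).
Byte 2: 0xB6 = 10110110 (10xxxxxx ✓), payload 110110.
Concatenate: 00010110110 = 0xB6 (11 bits → U+00B6).

U+00B6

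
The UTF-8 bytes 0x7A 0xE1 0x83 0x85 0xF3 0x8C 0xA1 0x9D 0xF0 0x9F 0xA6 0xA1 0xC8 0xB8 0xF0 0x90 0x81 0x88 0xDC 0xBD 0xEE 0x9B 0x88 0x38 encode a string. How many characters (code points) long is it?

9

Byte at offset 0: 0x7A = 01111010 → 1-byte char (#1). Advance 1.
Byte at offset 1: 0xE1 = 11100001 → 3-byte char (#2). Advance 3.
Byte at offset 4: 0xF3 = 11110011 → 4-byte char (#3). Advance 4.
Byte at offset 8: 0xF0 = 11110000 → 4-byte char (#4). Advance 4.
Byte at offset 12: 0xC8 = 11001000 → 2-byte char (#5). Advance 2.
Byte at offset 14: 0xF0 = 11110000 → 4-byte char (#6). Advance 4.
Byte at offset 18: 0xDC = 11011100 → 2-byte char (#7). Advance 2.
Byte at offset 20: 0xEE = 11101110 → 3-byte char (#8). Advance 3.
Byte at offset 23: 0x38 = 00111000 → 1-byte char (#9). Advance 1.
Reached end at offset 24 after 9 code points.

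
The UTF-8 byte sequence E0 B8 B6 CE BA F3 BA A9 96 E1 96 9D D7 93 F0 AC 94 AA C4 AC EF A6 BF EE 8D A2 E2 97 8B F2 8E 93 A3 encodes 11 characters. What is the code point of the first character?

U+0E36

Offset 0: leading byte 0xE0 = 11100000 → 3-byte char #1 = E0 B8 B6.
Leading byte 0xE0 = 11100000 matches 1110xxxx → 3-byte sequence.
Byte 1: 0xE0 = 11100000, payload 0000 (4 bits).
Byte 2: 0xB8 = 10111000 (10xxxxxx ✓), payload 111000.
Byte 3: 0xB6 = 10110110 (10xxxxxx ✓), payload 110110.
Concatenate: 0000111000110110 = 0xE36 (16 bits → U+0E36).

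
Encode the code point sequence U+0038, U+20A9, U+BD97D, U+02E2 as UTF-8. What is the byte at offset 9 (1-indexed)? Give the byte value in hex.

0xCB

1-indexed offset 9 is 0-indexed offset 8.
U+0038 → 1-byte form 38 at offsets 0–0.
U+20A9 → 3-byte form E2 82 A9 at offsets 1–3.
U+BD97D → 4-byte form F2 BD A5 BD at offsets 4–7.
U+02E2 → 2-byte form CB A2 at offsets 8–9.
Offset 8 falls in char 4's range; it's byte 1 of CB A2 = 0xCB.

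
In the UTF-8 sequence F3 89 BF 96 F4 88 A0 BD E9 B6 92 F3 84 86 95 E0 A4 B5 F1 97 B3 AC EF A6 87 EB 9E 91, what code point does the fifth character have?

U+0935

Offset 0: leading byte 0xF3 = 11110011 → 4-byte char #1 = F3 89 BF 96.
Offset 4: leading byte 0xF4 = 11110100 → 4-byte char #2 = F4 88 A0 BD.
Offset 8: leading byte 0xE9 = 11101001 → 3-byte char #3 = E9 B6 92.
Offset 11: leading byte 0xF3 = 11110011 → 4-byte char #4 = F3 84 86 95.
Offset 15: leading byte 0xE0 = 11100000 → 3-byte char #5 = E0 A4 B5.
Leading byte 0xE0 = 11100000 matches 1110xxxx → 3-byte sequence.
Byte 1: 0xE0 = 11100000, payload 0000 (4 bits).
Byte 2: 0xA4 = 10100100 (10xxxxxx ✓), payload 100100.
Byte 3: 0xB5 = 10110101 (10xxxxxx ✓), payload 110101.
Concatenate: 0000100100110101 = 0x935 (16 bits → U+0935).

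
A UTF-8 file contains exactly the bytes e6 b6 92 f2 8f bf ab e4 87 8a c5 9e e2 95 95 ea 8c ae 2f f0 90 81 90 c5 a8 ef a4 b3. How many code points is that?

Byte at offset 0: 0xE6 = 11100110 → 3-byte char (#1). Advance 3.
Byte at offset 3: 0xF2 = 11110010 → 4-byte char (#2). Advance 4.
Byte at offset 7: 0xE4 = 11100100 → 3-byte char (#3). Advance 3.
Byte at offset 10: 0xC5 = 11000101 → 2-byte char (#4). Advance 2.
Byte at offset 12: 0xE2 = 11100010 → 3-byte char (#5). Advance 3.
Byte at offset 15: 0xEA = 11101010 → 3-byte char (#6). Advance 3.
Byte at offset 18: 0x2F = 00101111 → 1-byte char (#7). Advance 1.
Byte at offset 19: 0xF0 = 11110000 → 4-byte char (#8). Advance 4.
Byte at offset 23: 0xC5 = 11000101 → 2-byte char (#9). Advance 2.
Byte at offset 25: 0xEF = 11101111 → 3-byte char (#10). Advance 3.
Reached end at offset 28 after 10 code points.

10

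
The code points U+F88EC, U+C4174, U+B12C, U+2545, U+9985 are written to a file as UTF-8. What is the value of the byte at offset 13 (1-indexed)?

1-indexed offset 13 is 0-indexed offset 12.
U+F88EC → 4-byte form F3 B8 A3 AC at offsets 0–3.
U+C4174 → 4-byte form F3 84 85 B4 at offsets 4–7.
U+B12C → 3-byte form EB 84 AC at offsets 8–10.
U+2545 → 3-byte form E2 95 85 at offsets 11–13.
Offset 12 falls in char 4's range; it's byte 2 of E2 95 85 = 0x95.

0x95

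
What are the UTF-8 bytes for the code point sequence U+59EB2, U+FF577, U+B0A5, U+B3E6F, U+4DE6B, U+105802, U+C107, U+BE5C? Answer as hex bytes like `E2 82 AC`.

U+59EB2: 4-byte form → F1 99 BA B2.
U+FF577: 4-byte form → F3 BF 95 B7.
U+B0A5: 3-byte form → EB 82 A5.
U+B3E6F: 4-byte form → F2 B3 B9 AF.
U+4DE6B: 4-byte form → F1 8D B9 AB.
U+105802: 4-byte form → F4 85 A0 82.
U+C107: 3-byte form → EC 84 87.
U+BE5C: 3-byte form → EB B9 9C.
Concatenated (29 bytes): F1 99 BA B2 F3 BF 95 B7 EB 82 A5 F2 B3 B9 AF F1 8D B9 AB F4 85 A0 82 EC 84 87 EB B9 9C.

F1 99 BA B2 F3 BF 95 B7 EB 82 A5 F2 B3 B9 AF F1 8D B9 AB F4 85 A0 82 EC 84 87 EB B9 9C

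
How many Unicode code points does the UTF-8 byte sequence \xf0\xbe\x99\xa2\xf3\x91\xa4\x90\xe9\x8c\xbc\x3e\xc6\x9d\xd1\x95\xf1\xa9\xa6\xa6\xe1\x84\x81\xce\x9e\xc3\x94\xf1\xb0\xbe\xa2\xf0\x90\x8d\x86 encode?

Byte at offset 0: 0xF0 = 11110000 → 4-byte char (#1). Advance 4.
Byte at offset 4: 0xF3 = 11110011 → 4-byte char (#2). Advance 4.
Byte at offset 8: 0xE9 = 11101001 → 3-byte char (#3). Advance 3.
Byte at offset 11: 0x3E = 00111110 → 1-byte char (#4). Advance 1.
Byte at offset 12: 0xC6 = 11000110 → 2-byte char (#5). Advance 2.
Byte at offset 14: 0xD1 = 11010001 → 2-byte char (#6). Advance 2.
Byte at offset 16: 0xF1 = 11110001 → 4-byte char (#7). Advance 4.
Byte at offset 20: 0xE1 = 11100001 → 3-byte char (#8). Advance 3.
Byte at offset 23: 0xCE = 11001110 → 2-byte char (#9). Advance 2.
Byte at offset 25: 0xC3 = 11000011 → 2-byte char (#10). Advance 2.
Byte at offset 27: 0xF1 = 11110001 → 4-byte char (#11). Advance 4.
Byte at offset 31: 0xF0 = 11110000 → 4-byte char (#12). Advance 4.
Reached end at offset 35 after 12 code points.

12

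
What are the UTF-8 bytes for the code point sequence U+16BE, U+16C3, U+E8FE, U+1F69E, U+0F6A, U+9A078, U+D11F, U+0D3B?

E1 9A BE E1 9B 83 EE A3 BE F0 9F 9A 9E E0 BD AA F2 9A 81 B8 ED 84 9F E0 B4 BB

U+16BE: 3-byte form → E1 9A BE.
U+16C3: 3-byte form → E1 9B 83.
U+E8FE: 3-byte form → EE A3 BE.
U+1F69E: 4-byte form → F0 9F 9A 9E.
U+0F6A: 3-byte form → E0 BD AA.
U+9A078: 4-byte form → F2 9A 81 B8.
U+D11F: 3-byte form → ED 84 9F.
U+0D3B: 3-byte form → E0 B4 BB.
Concatenated (26 bytes): E1 9A BE E1 9B 83 EE A3 BE F0 9F 9A 9E E0 BD AA F2 9A 81 B8 ED 84 9F E0 B4 BB.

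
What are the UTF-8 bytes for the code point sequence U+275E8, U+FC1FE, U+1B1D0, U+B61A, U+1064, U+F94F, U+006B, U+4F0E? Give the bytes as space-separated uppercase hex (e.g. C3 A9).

F0 A7 97 A8 F3 BC 87 BE F0 9B 87 90 EB 98 9A E1 81 A4 EF A5 8F 6B E4 BC 8E

U+275E8: 4-byte form → F0 A7 97 A8.
U+FC1FE: 4-byte form → F3 BC 87 BE.
U+1B1D0: 4-byte form → F0 9B 87 90.
U+B61A: 3-byte form → EB 98 9A.
U+1064: 3-byte form → E1 81 A4.
U+F94F: 3-byte form → EF A5 8F.
U+006B: 1-byte form → 6B.
U+4F0E: 3-byte form → E4 BC 8E.
Concatenated (25 bytes): F0 A7 97 A8 F3 BC 87 BE F0 9B 87 90 EB 98 9A E1 81 A4 EF A5 8F 6B E4 BC 8E.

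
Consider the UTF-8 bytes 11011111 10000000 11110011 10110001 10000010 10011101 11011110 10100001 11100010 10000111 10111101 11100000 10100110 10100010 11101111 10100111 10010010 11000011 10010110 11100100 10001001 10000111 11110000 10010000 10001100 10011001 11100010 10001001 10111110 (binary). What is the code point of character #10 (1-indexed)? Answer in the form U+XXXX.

Offset 0: leading byte 0xDF = 11011111 → 2-byte char #1 = DF 80.
Offset 2: leading byte 0xF3 = 11110011 → 4-byte char #2 = F3 B1 82 9D.
Offset 6: leading byte 0xDE = 11011110 → 2-byte char #3 = DE A1.
Offset 8: leading byte 0xE2 = 11100010 → 3-byte char #4 = E2 87 BD.
Offset 11: leading byte 0xE0 = 11100000 → 3-byte char #5 = E0 A6 A2.
Offset 14: leading byte 0xEF = 11101111 → 3-byte char #6 = EF A7 92.
Offset 17: leading byte 0xC3 = 11000011 → 2-byte char #7 = C3 96.
Offset 19: leading byte 0xE4 = 11100100 → 3-byte char #8 = E4 89 87.
Offset 22: leading byte 0xF0 = 11110000 → 4-byte char #9 = F0 90 8C 99.
Offset 26: leading byte 0xE2 = 11100010 → 3-byte char #10 = E2 89 BE.
Leading byte 0xE2 = 11100010 matches 1110xxxx → 3-byte sequence.
Byte 1: 0xE2 = 11100010, payload 0010 (4 bits).
Byte 2: 0x89 = 10001001 (10xxxxxx ✓), payload 001001.
Byte 3: 0xBE = 10111110 (10xxxxxx ✓), payload 111110.
Concatenate: 0010001001111110 = 0x227E (16 bits → U+227E).

U+227E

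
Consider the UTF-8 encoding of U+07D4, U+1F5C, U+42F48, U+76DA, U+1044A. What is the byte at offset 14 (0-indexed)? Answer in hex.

U+07D4 → 2-byte form DF 94 at offsets 0–1.
U+1F5C → 3-byte form E1 BD 9C at offsets 2–4.
U+42F48 → 4-byte form F1 82 BD 88 at offsets 5–8.
U+76DA → 3-byte form E7 9B 9A at offsets 9–11.
U+1044A → 4-byte form F0 90 91 8A at offsets 12–15.
Offset 14 falls in char 5's range; it's byte 3 of F0 90 91 8A = 0x91.

0x91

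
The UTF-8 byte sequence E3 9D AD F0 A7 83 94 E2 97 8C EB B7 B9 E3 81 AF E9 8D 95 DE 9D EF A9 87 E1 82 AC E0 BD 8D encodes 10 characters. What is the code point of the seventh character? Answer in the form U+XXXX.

U+079D

Offset 0: leading byte 0xE3 = 11100011 → 3-byte char #1 = E3 9D AD.
Offset 3: leading byte 0xF0 = 11110000 → 4-byte char #2 = F0 A7 83 94.
Offset 7: leading byte 0xE2 = 11100010 → 3-byte char #3 = E2 97 8C.
Offset 10: leading byte 0xEB = 11101011 → 3-byte char #4 = EB B7 B9.
Offset 13: leading byte 0xE3 = 11100011 → 3-byte char #5 = E3 81 AF.
Offset 16: leading byte 0xE9 = 11101001 → 3-byte char #6 = E9 8D 95.
Offset 19: leading byte 0xDE = 11011110 → 2-byte char #7 = DE 9D.
Leading byte 0xDE = 11011110 matches 110xxxxx → 2-byte sequence.
Byte 1: 0xDE = 11011110, payload 11110 (5 bits).
Byte 2: 0x9D = 10011101 (10xxxxxx ✓), payload 011101.
Concatenate: 11110011101 = 0x79D (11 bits → U+079D).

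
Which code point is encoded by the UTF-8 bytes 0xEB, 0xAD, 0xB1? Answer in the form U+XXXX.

U+BB71

Leading byte 0xEB = 11101011 matches 1110xxxx → 3-byte sequence.
Byte 1: 0xEB = 11101011, payload 1011 (4 bits).
Byte 2: 0xAD = 10101101 (10xxxxxx ✓), payload 101101.
Byte 3: 0xB1 = 10110001 (10xxxxxx ✓), payload 110001.
Concatenate: 1011101101110001 = 0xBB71 (16 bits → U+BB71).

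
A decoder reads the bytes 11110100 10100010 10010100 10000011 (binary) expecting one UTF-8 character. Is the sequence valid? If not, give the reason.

invalid (encodes a value above U+10FFFF)

Leading byte 0xF4 = 11110100 → 4-byte form.
Payload = 0x122503, which exceeds U+10FFFF, the maximum Unicode code point. (Leading bytes F5–FF, or F4 followed by ≥ 0x90, are invalid.)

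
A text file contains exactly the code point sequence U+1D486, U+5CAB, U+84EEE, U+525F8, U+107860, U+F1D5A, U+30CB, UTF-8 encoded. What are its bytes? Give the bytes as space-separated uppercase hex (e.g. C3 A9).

U+1D486: 4-byte form → F0 9D 92 86.
U+5CAB: 3-byte form → E5 B2 AB.
U+84EEE: 4-byte form → F2 84 BB AE.
U+525F8: 4-byte form → F1 92 97 B8.
U+107860: 4-byte form → F4 87 A1 A0.
U+F1D5A: 4-byte form → F3 B1 B5 9A.
U+30CB: 3-byte form → E3 83 8B.
Concatenated (26 bytes): F0 9D 92 86 E5 B2 AB F2 84 BB AE F1 92 97 B8 F4 87 A1 A0 F3 B1 B5 9A E3 83 8B.

F0 9D 92 86 E5 B2 AB F2 84 BB AE F1 92 97 B8 F4 87 A1 A0 F3 B1 B5 9A E3 83 8B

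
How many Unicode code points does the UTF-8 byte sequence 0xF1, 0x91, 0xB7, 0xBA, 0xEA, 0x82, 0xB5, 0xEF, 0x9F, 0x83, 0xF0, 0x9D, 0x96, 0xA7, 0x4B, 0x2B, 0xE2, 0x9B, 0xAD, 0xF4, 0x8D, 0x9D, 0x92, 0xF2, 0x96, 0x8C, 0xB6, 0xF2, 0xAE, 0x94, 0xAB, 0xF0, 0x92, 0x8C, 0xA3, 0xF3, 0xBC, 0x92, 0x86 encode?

12

Byte at offset 0: 0xF1 = 11110001 → 4-byte char (#1). Advance 4.
Byte at offset 4: 0xEA = 11101010 → 3-byte char (#2). Advance 3.
Byte at offset 7: 0xEF = 11101111 → 3-byte char (#3). Advance 3.
Byte at offset 10: 0xF0 = 11110000 → 4-byte char (#4). Advance 4.
Byte at offset 14: 0x4B = 01001011 → 1-byte char (#5). Advance 1.
Byte at offset 15: 0x2B = 00101011 → 1-byte char (#6). Advance 1.
Byte at offset 16: 0xE2 = 11100010 → 3-byte char (#7). Advance 3.
Byte at offset 19: 0xF4 = 11110100 → 4-byte char (#8). Advance 4.
Byte at offset 23: 0xF2 = 11110010 → 4-byte char (#9). Advance 4.
Byte at offset 27: 0xF2 = 11110010 → 4-byte char (#10). Advance 4.
Byte at offset 31: 0xF0 = 11110000 → 4-byte char (#11). Advance 4.
Byte at offset 35: 0xF3 = 11110011 → 4-byte char (#12). Advance 4.
Reached end at offset 39 after 12 code points.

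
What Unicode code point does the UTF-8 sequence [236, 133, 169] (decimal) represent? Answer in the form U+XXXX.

Leading byte 0xEC = 11101100 matches 1110xxxx → 3-byte sequence.
Byte 1: 0xEC = 11101100, payload 1100 (4 bits).
Byte 2: 0x85 = 10000101 (10xxxxxx ✓), payload 000101.
Byte 3: 0xA9 = 10101001 (10xxxxxx ✓), payload 101001.
Concatenate: 1100000101101001 = 0xC169 (16 bits → U+C169).

U+C169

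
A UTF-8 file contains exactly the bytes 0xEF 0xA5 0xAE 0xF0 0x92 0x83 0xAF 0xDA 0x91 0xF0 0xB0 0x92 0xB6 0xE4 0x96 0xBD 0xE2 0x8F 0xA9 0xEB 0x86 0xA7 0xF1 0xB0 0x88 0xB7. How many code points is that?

Byte at offset 0: 0xEF = 11101111 → 3-byte char (#1). Advance 3.
Byte at offset 3: 0xF0 = 11110000 → 4-byte char (#2). Advance 4.
Byte at offset 7: 0xDA = 11011010 → 2-byte char (#3). Advance 2.
Byte at offset 9: 0xF0 = 11110000 → 4-byte char (#4). Advance 4.
Byte at offset 13: 0xE4 = 11100100 → 3-byte char (#5). Advance 3.
Byte at offset 16: 0xE2 = 11100010 → 3-byte char (#6). Advance 3.
Byte at offset 19: 0xEB = 11101011 → 3-byte char (#7). Advance 3.
Byte at offset 22: 0xF1 = 11110001 → 4-byte char (#8). Advance 4.
Reached end at offset 26 after 8 code points.

8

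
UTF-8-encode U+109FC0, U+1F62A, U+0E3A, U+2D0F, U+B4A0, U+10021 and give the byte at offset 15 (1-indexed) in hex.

1-indexed offset 15 is 0-indexed offset 14.
U+109FC0 → 4-byte form F4 89 BF 80 at offsets 0–3.
U+1F62A → 4-byte form F0 9F 98 AA at offsets 4–7.
U+0E3A → 3-byte form E0 B8 BA at offsets 8–10.
U+2D0F → 3-byte form E2 B4 8F at offsets 11–13.
U+B4A0 → 3-byte form EB 92 A0 at offsets 14–16.
Offset 14 falls in char 5's range; it's byte 1 of EB 92 A0 = 0xEB.

0xEB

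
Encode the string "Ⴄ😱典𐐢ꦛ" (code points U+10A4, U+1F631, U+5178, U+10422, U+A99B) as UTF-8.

E1 82 A4 F0 9F 98 B1 E5 85 B8 F0 90 90 A2 EA A6 9B

U+10A4: 3-byte form → E1 82 A4.
U+1F631: 4-byte form → F0 9F 98 B1.
U+5178: 3-byte form → E5 85 B8.
U+10422: 4-byte form → F0 90 90 A2.
U+A99B: 3-byte form → EA A6 9B.
Concatenated (17 bytes): E1 82 A4 F0 9F 98 B1 E5 85 B8 F0 90 90 A2 EA A6 9B.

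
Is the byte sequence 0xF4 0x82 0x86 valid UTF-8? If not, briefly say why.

Leading byte 0xF4 = 11110100 → 4-byte form, but only 3 bytes are present.

invalid (sequence truncated)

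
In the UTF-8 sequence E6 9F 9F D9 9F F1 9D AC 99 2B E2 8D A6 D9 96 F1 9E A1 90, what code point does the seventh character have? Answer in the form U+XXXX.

Offset 0: leading byte 0xE6 = 11100110 → 3-byte char #1 = E6 9F 9F.
Offset 3: leading byte 0xD9 = 11011001 → 2-byte char #2 = D9 9F.
Offset 5: leading byte 0xF1 = 11110001 → 4-byte char #3 = F1 9D AC 99.
Offset 9: leading byte 0x2B = 00101011 → 1-byte char #4 = 2B.
Offset 10: leading byte 0xE2 = 11100010 → 3-byte char #5 = E2 8D A6.
Offset 13: leading byte 0xD9 = 11011001 → 2-byte char #6 = D9 96.
Offset 15: leading byte 0xF1 = 11110001 → 4-byte char #7 = F1 9E A1 90.
Leading byte 0xF1 = 11110001 matches 11110xxx → 4-byte sequence.
Byte 1: 0xF1 = 11110001, payload 001 (3 bits).
Byte 2: 0x9E = 10011110 (10xxxxxx ✓), payload 011110.
Byte 3: 0xA1 = 10100001 (10xxxxxx ✓), payload 100001.
Byte 4: 0x90 = 10010000 (10xxxxxx ✓), payload 010000.
Concatenate: 001011110100001010000 = 0x5E850 (21 bits → U+5E850).

U+5E850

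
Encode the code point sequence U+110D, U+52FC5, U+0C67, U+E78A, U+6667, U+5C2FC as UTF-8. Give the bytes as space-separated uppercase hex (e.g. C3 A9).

U+110D: 3-byte form → E1 84 8D.
U+52FC5: 4-byte form → F1 92 BF 85.
U+0C67: 3-byte form → E0 B1 A7.
U+E78A: 3-byte form → EE 9E 8A.
U+6667: 3-byte form → E6 99 A7.
U+5C2FC: 4-byte form → F1 9C 8B BC.
Concatenated (20 bytes): E1 84 8D F1 92 BF 85 E0 B1 A7 EE 9E 8A E6 99 A7 F1 9C 8B BC.

E1 84 8D F1 92 BF 85 E0 B1 A7 EE 9E 8A E6 99 A7 F1 9C 8B BC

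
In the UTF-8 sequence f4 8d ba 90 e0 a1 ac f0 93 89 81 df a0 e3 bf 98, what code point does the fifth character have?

U+3FD8

Offset 0: leading byte 0xF4 = 11110100 → 4-byte char #1 = F4 8D BA 90.
Offset 4: leading byte 0xE0 = 11100000 → 3-byte char #2 = E0 A1 AC.
Offset 7: leading byte 0xF0 = 11110000 → 4-byte char #3 = F0 93 89 81.
Offset 11: leading byte 0xDF = 11011111 → 2-byte char #4 = DF A0.
Offset 13: leading byte 0xE3 = 11100011 → 3-byte char #5 = E3 BF 98.
Leading byte 0xE3 = 11100011 matches 1110xxxx → 3-byte sequence.
Byte 1: 0xE3 = 11100011, payload 0011 (4 bits).
Byte 2: 0xBF = 10111111 (10xxxxxx ✓), payload 111111.
Byte 3: 0x98 = 10011000 (10xxxxxx ✓), payload 011000.
Concatenate: 0011111111011000 = 0x3FD8 (16 bits → U+3FD8).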